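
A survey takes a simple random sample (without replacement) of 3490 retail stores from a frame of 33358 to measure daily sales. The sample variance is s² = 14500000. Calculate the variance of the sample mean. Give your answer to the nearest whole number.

Under SRS without replacement, Var(ȳ) = (1 − f)·s²/n with f = n/N = 3490/33358 = 0.10462258.
Var(ȳ) = (1 − 0.10462258)·14500000/3490 = 0.89537742·4154.7278 = 3720.0495.

3720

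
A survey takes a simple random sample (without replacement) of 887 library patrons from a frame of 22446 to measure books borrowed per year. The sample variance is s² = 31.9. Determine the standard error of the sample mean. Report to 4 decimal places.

Under SRS without replacement, Var(ȳ) = (1 − f)·s²/n with f = n/N = 887/22446 = 0.03951706.
Var(ȳ) = (1 − 0.03951706)·31.9/887 = 0.96048294·0.035963923 = 0.034542735.
SE(ȳ) = √(0.034542735) = 0.1859.

0.1859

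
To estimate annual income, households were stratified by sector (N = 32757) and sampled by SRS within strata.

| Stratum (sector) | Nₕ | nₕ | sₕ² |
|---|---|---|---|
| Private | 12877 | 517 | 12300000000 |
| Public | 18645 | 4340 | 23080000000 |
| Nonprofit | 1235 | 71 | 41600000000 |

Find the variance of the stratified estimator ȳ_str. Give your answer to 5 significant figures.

Var(ȳ_str) = Σₕ Wₕ²(1 − fₕ)sₕ²/nₕ with Wₕ = Nₕ/N, N = 32757.
Private: Wₕ = 0.39310682; term = 0.39310682²·(1 − 0.04014910)·12300000000/517 = 3.5289012 × 10^6.
Public: Wₕ = 0.56919132; term = 0.56919132²·(1 − 0.23277018)·23080000000/4340 = 1.321868 × 10^6.
Nonprofit: Wₕ = 0.03770187; term = 0.03770187²·(1 − 0.05748988)·41600000000/71 = 784958.47.
Sum = 5.6357277 × 10^6.

5.6357 × 10^6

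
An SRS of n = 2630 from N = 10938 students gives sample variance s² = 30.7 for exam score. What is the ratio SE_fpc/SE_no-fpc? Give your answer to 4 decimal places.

0.8715

f = n/N = 2630/10938 = 0.24044615.
SE_no-fpc = √(s²/n) = 0.10804168; SE_fpc = √((1−f)s²/n) = 0.094160899.
Ratio = √(1−f) = 0.87152387.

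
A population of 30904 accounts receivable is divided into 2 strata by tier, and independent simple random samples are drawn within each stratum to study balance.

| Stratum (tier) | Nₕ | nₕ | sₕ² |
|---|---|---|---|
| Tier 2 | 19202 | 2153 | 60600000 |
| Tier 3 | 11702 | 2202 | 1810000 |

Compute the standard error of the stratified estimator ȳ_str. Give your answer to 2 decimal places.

98.71

Var(ȳ_str) = Σₕ Wₕ²(1 − fₕ)sₕ²/nₕ with Wₕ = Nₕ/N, N = 30904.
Tier 2: Wₕ = 0.62134352; term = 0.62134352²·(1 − 0.11212374)·60600000/2153 = 9648.1618.
Tier 3: Wₕ = 0.37865648; term = 0.37865648²·(1 − 0.18817296)·1810000/2202 = 95.678767.
Sum = 9743.8406.
SE = √(9743.8406) = 98.71.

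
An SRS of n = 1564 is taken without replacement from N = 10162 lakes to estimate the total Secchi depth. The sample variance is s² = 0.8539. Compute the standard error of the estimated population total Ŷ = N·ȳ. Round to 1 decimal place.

218.4

Var(Ŷ) = N²·Var(ȳ) = N²·(1 − n/N)·s²/n.
f = 1564/10162 = 0.15390671; Var(ȳ) = 0.84609329·0.8539/1564 = 4.6194313 × 10^-4.
Var(Ŷ) = 10162² · (4.6194313 × 10^-4) = 47703.132.
SE(Ŷ) = √(47703.132) = 218.4.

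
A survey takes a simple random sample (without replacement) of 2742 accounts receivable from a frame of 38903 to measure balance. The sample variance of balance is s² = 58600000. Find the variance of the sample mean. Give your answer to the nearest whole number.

19865

Under SRS without replacement, Var(ȳ) = (1 − f)·s²/n with f = n/N = 2742/38903 = 0.07048300.
Var(ȳ) = (1 − 0.07048300)·58600000/2742 = 0.92951700·21371.262 = 19864.951.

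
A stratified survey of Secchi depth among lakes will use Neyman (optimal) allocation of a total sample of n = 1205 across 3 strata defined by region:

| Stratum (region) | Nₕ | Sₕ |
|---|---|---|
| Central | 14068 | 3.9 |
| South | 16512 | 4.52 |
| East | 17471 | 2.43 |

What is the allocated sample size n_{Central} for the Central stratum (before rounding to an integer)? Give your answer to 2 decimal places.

Neyman allocation: nₕ = n·NₕSₕ / Σⱼ NⱼSⱼ.
Σ NⱼSⱼ = 14068·3.9 + 16512·4.52 + 17471·2.43 = 171953.97.
n_{Central} = 1205·14068·3.9 / 171953.97 = 384.48.

384.48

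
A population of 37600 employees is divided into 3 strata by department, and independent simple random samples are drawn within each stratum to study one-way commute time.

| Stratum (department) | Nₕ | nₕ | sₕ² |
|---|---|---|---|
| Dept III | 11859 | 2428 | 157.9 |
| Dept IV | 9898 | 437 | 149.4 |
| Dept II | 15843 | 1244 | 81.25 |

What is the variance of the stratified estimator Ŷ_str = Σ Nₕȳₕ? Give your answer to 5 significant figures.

Var(Ŷ_str) = Σₕ Nₕ²(1 − fₕ)sₕ²/nₕ.
Dept III: 11859²·(1 − 2428/11859)·157.9/2428 = 7.27343 × 10^6.
Dept IV: 9898²·(1 − 437/9898)·149.4/437 = 3.2015011 × 10^7.
Dept II: 15843²·(1 − 1244/15843)·81.25/1244 = 1.5106488 × 10^7.
Sum = 5.4394929 × 10^7.

5.4395 × 10^7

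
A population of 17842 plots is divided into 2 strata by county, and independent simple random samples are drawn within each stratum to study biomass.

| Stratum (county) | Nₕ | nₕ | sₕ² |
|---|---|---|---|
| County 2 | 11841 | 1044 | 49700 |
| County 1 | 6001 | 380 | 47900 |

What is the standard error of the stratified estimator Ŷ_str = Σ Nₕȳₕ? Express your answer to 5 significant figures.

Var(Ŷ_str) = Σₕ Nₕ²(1 − fₕ)sₕ²/nₕ.
County 2: 11841²·(1 − 1044/11841)·49700/1044 = 6.0862162 × 10^9.
County 1: 6001²·(1 − 380/6001)·47900/380 = 4.2519596 × 10^9.
Sum = 1.0338176 × 10^10.
SE = √(1.0338176 × 10^10) = 101680.

101680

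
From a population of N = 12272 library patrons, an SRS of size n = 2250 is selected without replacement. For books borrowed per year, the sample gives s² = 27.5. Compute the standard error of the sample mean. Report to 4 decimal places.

0.0999

Under SRS without replacement, Var(ȳ) = (1 − f)·s²/n with f = n/N = 2250/12272 = 0.18334420.
Var(ȳ) = (1 − 0.18334420)·27.5/2250 = 0.81665580·0.012222222 = 0.0099813487.
SE(ȳ) = √(0.0099813487) = 0.0999.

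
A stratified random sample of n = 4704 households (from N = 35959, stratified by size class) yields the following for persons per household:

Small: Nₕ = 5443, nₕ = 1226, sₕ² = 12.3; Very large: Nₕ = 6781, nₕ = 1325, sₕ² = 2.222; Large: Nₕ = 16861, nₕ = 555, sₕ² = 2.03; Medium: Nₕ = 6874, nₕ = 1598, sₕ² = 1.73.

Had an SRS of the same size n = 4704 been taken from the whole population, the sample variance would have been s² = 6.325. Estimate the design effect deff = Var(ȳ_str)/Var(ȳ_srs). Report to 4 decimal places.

0.8849

Var(ȳ_str) = Σ Wₕ²(1−fₕ)sₕ²/nₕ with Wₕ = Nₕ/35959:
  Small: (5443/35959)²·(1−1226/5443)·12.3/1226 = 1.7809075 × 10^-4
  Very large: (6781/35959)²·(1−1325/6781)·2.222/1325 = 4.7982301 × 10^-5
  Large: (16861/35959)²·(1−555/16861)·2.03/555 = 7.7771166 × 10^-4
  Medium: (6874/35959)²·(1−1598/6874)·1.73/1598 = 3.0364661 × 10^-5
  → Var(ȳ_str) = 0.0010341494.
Var(ȳ_srs) = (1 − 4704/35959)·6.325/4704 = 0.0011687056.
deff = 0.0010341494 / 0.0011687056 = 0.8849.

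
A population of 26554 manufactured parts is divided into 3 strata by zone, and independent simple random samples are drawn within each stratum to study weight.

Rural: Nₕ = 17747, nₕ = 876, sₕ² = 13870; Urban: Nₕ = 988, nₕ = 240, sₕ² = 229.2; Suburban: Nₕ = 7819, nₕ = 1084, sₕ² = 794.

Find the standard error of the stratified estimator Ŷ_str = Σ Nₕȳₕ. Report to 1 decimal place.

69137.0

Var(Ŷ_str) = Σₕ Nₕ²(1 − fₕ)sₕ²/nₕ.
Rural: 17747²·(1 − 876/17747)·13870/876 = 4.7406526 × 10^9.
Urban: 988²·(1 − 240/988)·229.2/240 = 705767.92.
Suburban: 7819²·(1 − 1084/7819)·794/1084 = 3.8572699 × 10^7.
Sum = 4.7799311 × 10^9.
SE = √(4.7799311 × 10^9) = 69137.0.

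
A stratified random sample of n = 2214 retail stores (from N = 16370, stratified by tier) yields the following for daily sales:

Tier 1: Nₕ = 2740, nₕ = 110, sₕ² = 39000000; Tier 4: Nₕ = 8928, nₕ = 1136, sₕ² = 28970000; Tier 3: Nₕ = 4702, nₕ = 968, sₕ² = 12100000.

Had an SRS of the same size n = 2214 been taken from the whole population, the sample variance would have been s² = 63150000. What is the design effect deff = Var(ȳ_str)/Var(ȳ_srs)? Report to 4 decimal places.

0.6881

Var(ȳ_str) = Σ Wₕ²(1−fₕ)sₕ²/nₕ with Wₕ = Nₕ/16370:
  Tier 1: (2740/16370)²·(1−110/2740)·39000000/110 = 9534.1257
  Tier 4: (8928/16370)²·(1−1136/8928)·28970000/1136 = 6620.2735
  Tier 3: (4702/16370)²·(1−968/4702)·12100000/968 = 818.97302
  → Var(ȳ_str) = 16973.372.
Var(ȳ_srs) = (1 − 2214/16370)·63150000/2214 = 24665.369.
deff = 16973.372 / 24665.369 = 0.6881.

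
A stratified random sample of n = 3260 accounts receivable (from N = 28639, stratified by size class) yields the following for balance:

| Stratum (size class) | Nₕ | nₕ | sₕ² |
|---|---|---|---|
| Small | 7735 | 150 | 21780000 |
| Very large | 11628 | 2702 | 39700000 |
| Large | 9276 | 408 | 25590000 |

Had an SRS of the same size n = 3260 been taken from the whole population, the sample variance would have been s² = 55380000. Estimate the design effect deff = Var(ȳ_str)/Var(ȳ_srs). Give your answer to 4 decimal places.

Var(ȳ_str) = Σ Wₕ²(1−fₕ)sₕ²/nₕ with Wₕ = Nₕ/28639:
  Small: (7735/28639)²·(1−150/7735)·21780000/150 = 10386.442
  Very large: (11628/28639)²·(1−2702/11628)·39700000/2702 = 1859.3081
  Large: (9276/28639)²·(1−408/9276)·25590000/408 = 6290.4375
  → Var(ȳ_str) = 18536.188.
Var(ȳ_srs) = (1 − 3260/28639)·55380000/3260 = 15054.003.
deff = 18536.188 / 15054.003 = 1.2313.

1.2313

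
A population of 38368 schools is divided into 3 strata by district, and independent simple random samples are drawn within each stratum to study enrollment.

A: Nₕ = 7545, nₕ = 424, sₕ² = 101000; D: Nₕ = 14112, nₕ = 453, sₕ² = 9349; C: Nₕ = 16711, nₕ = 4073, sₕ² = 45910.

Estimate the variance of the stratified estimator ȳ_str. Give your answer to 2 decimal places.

13.01

Var(ȳ_str) = Σₕ Wₕ²(1 − fₕ)sₕ²/nₕ with Wₕ = Nₕ/N, N = 38368.
A: Wₕ = 0.19664825; term = 0.19664825²·(1 − 0.05619616)·101000/424 = 8.6939557.
D: Wₕ = 0.36780651; term = 0.36780651²·(1 − 0.03210034)·9349/453 = 2.7023158.
C: Wₕ = 0.43554525; term = 0.43554525²·(1 − 0.24373167)·45910/4073 = 1.6170943.
Sum = 13.013366.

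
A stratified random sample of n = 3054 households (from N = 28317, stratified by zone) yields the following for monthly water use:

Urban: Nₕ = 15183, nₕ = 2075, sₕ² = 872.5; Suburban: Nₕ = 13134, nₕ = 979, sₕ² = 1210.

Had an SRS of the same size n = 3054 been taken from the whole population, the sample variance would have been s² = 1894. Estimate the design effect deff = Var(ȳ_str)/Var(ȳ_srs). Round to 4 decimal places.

Var(ȳ_str) = Σ Wₕ²(1−fₕ)sₕ²/nₕ with Wₕ = Nₕ/28317:
  Urban: (15183/28317)²·(1−2075/15183)·872.5/2075 = 0.10436308
  Suburban: (13134/28317)²·(1−979/13134)·1210/979 = 0.24607085
  → Var(ȳ_str) = 0.35043393.
Var(ȳ_srs) = (1 − 3054/28317)·1894/3054 = 0.55328465.
deff = 0.35043393 / 0.55328465 = 0.6334.

0.6334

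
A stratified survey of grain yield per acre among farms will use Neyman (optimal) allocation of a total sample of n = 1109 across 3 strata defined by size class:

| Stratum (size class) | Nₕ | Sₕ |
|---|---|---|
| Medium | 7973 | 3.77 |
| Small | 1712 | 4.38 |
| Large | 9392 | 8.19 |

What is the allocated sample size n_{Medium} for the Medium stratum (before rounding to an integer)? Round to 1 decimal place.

291.2

Neyman allocation: nₕ = n·NₕSₕ / Σⱼ NⱼSⱼ.
Σ NⱼSⱼ = 7973·3.77 + 1712·4.38 + 9392·8.19 = 114477.25.
n_{Medium} = 1109·7973·3.77 / 114477.25 = 291.2.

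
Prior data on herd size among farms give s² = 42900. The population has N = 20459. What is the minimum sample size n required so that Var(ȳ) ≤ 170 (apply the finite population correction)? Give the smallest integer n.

250

Without fpc, n₀ = s²/D = 42900/170 = 252.3529.
With fpc, (1 − n/N)·s²/n ≤ D requires n ≥ n₀/(1 + n₀/N) = 252.3529/(1 + 252.3529/20459) = 249.2782.
Rounding up, n = 250.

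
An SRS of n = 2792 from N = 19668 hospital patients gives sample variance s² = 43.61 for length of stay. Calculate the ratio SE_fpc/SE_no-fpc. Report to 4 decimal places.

0.9263

f = n/N = 2792/19668 = 0.14195648.
SE_no-fpc = √(s²/n) = 0.12497851; SE_fpc = √((1−f)s²/n) = 0.11576839.
Ratio = √(1−f) = 0.92630639.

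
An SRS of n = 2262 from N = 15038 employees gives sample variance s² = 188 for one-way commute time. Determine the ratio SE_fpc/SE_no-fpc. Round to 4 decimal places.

0.9217

f = n/N = 2262/15038 = 0.15041894.
SE_no-fpc = √(s²/n) = 0.28829202; SE_fpc = √((1−f)s²/n) = 0.2657266.
Ratio = √(1−f) = 0.92172722.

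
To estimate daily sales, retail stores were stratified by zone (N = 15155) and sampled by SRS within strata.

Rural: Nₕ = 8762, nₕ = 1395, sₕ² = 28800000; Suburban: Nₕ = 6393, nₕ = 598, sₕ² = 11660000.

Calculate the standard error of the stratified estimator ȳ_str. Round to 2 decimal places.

Var(ȳ_str) = Σₕ Wₕ²(1 − fₕ)sₕ²/nₕ with Wₕ = Nₕ/N, N = 15155.
Rural: Wₕ = 0.57815902; term = 0.57815902²·(1 − 0.15921023)·28800000/1395 = 5802.3018.
Suburban: Wₕ = 0.42184098; term = 0.42184098²·(1 − 0.09353981)·11660000/598 = 3145.1664.
Sum = 8947.4682.
SE = √(8947.4682) = 94.59.

94.59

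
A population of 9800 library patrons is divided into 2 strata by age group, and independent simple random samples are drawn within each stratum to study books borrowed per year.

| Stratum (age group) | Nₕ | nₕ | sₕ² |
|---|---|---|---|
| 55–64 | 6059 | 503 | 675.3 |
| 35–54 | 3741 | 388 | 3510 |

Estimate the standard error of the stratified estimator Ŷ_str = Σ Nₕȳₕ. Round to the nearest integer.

Var(Ŷ_str) = Σₕ Nₕ²(1 − fₕ)sₕ²/nₕ.
55–64: 6059²·(1 − 503/6059)·675.3/503 = 4.5195163 × 10^7.
35–54: 3741²·(1 − 388/3741)·3510/388 = 1.1347408 × 10^8.
Sum = 1.5866924 × 10^8.
SE = √(1.5866924 × 10^8) = 12596.

12596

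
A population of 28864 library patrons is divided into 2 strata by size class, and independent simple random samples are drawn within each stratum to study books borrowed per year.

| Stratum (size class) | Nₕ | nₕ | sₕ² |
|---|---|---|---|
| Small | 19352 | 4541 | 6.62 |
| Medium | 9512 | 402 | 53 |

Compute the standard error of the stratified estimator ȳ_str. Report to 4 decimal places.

Var(ȳ_str) = Σₕ Wₕ²(1 − fₕ)sₕ²/nₕ with Wₕ = Nₕ/N, N = 28864.
Small: Wₕ = 0.67045455; term = 0.67045455²·(1 − 0.23465275)·6.62/4541 = 5.0153783 × 10^-4.
Medium: Wₕ = 0.32954545; term = 0.32954545²·(1 − 0.04226241)·53/402 = 0.013712827.
Sum = 0.014214365.
SE = √(0.014214365) = 0.1192.

0.1192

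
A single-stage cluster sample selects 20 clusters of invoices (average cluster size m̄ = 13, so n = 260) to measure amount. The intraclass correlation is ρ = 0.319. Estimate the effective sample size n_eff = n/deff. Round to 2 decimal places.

deff = 1 + (13 − 1)·0.319 = 1 + 3.828 = 4.828.
n_eff = 260 / 4.828 = 53.85.

53.85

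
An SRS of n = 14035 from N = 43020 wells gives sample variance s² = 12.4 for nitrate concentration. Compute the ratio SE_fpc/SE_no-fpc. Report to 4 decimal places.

0.8208

f = n/N = 14035/43020 = 0.32624361.
SE_no-fpc = √(s²/n) = 0.029723821; SE_fpc = √((1−f)s²/n) = 0.024398104.
Ratio = √(1−f) = 0.82082665.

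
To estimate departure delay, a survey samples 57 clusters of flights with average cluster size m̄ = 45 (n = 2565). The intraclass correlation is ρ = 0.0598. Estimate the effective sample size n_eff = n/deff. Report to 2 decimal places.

706.38

deff = 1 + (45 − 1)·0.0598 = 1 + 2.6312 = 3.6312.
n_eff = 2565 / 3.6312 = 706.38.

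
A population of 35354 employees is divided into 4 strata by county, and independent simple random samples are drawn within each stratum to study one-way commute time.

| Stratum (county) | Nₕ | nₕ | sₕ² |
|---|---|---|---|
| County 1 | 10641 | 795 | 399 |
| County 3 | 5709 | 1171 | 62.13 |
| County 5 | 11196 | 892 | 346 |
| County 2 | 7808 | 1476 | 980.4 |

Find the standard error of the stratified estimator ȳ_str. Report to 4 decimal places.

0.3244

Var(ȳ_str) = Σₕ Wₕ²(1 − fₕ)sₕ²/nₕ with Wₕ = Nₕ/N, N = 35354.
County 1: Wₕ = 0.30098433; term = 0.30098433²·(1 − 0.07471102)·399/795 = 0.042069846.
County 3: Wₕ = 0.16148102; term = 0.16148102²·(1 − 0.20511473)·62.13/1171 = 0.0010997447.
County 5: Wₕ = 0.31668270; term = 0.31668270²·(1 − 0.07967131)·346/892 = 0.035801636.
County 2: Wₕ = 0.22085195; term = 0.22085195²·(1 − 0.18903689)·980.4/1476 = 0.026273658.
Sum = 0.10524488.
SE = √(0.10524488) = 0.3244.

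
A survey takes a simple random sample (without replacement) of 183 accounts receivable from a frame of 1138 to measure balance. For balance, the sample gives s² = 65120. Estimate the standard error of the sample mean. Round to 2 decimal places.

Under SRS without replacement, Var(ȳ) = (1 − f)·s²/n with f = n/N = 183/1138 = 0.16080844.
Var(ȳ) = (1 − 0.16080844)·65120/183 = 0.83919156·355.84699 = 298.6238.
SE(ȳ) = √(298.6238) = 17.28.

17.28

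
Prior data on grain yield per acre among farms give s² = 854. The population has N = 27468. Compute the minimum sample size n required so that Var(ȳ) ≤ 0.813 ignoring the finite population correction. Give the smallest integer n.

1051

Without fpc, n₀ = s²/D = 854/0.813 = 1050.4305.
Rounding up, n = 1051.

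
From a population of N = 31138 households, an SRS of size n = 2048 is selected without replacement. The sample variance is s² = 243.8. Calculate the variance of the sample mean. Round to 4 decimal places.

0.1112

Under SRS without replacement, Var(ȳ) = (1 − f)·s²/n with f = n/N = 2048/31138 = 0.06577173.
Var(ȳ) = (1 − 0.06577173)·243.8/2048 = 0.93422827·0.11904297 = 0.11121331.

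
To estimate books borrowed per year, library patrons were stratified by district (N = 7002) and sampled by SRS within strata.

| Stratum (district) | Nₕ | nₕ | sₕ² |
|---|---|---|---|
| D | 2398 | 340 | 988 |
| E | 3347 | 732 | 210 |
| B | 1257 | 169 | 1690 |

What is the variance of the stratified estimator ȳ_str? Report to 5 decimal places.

Var(ȳ_str) = Σₕ Wₕ²(1 − fₕ)sₕ²/nₕ with Wₕ = Nₕ/N, N = 7002.
D: Wₕ = 0.34247358; term = 0.34247358²·(1 − 0.14178482)·988/340 = 0.29250168.
E: Wₕ = 0.47800628; term = 0.47800628²·(1 − 0.21870332)·210/732 = 0.051214319.
B: Wₕ = 0.17952014; term = 0.17952014²·(1 − 0.13444710)·1690/169 = 0.27894589.
Sum = 0.62266189.

0.62266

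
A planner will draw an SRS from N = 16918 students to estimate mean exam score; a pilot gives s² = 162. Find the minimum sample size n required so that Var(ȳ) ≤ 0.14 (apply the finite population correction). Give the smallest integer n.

Without fpc, n₀ = s²/D = 162/0.14 = 1157.1429.
With fpc, (1 − n/N)·s²/n ≤ D requires n ≥ n₀/(1 + n₀/N) = 1157.1429/(1 + 1157.1429/16918) = 1083.0644.
Rounding up, n = 1084.

1084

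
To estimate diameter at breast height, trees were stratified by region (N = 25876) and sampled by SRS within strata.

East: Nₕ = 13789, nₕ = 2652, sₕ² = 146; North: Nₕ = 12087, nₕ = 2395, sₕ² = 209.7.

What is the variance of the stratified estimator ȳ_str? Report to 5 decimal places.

Var(ȳ_str) = Σₕ Wₕ²(1 − fₕ)sₕ²/nₕ with Wₕ = Nₕ/N, N = 25876.
East: Wₕ = 0.53288762; term = 0.53288762²·(1 − 0.19232722)·146/2652 = 0.012626589.
North: Wₕ = 0.46711238; term = 0.46711238²·(1 − 0.19814677)·209.7/2395 = 0.015319005.
Sum = 0.027945594.

0.02795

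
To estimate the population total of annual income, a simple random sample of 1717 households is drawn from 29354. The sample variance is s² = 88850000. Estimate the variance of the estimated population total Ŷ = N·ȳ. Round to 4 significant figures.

4.198 × 10^13

Var(Ŷ) = N²·Var(ȳ) = N²·(1 − n/N)·s²/n.
f = 1717/29354 = 0.05849288; Var(ȳ) = 0.94150712·88850000/1717 = 48720.389.
Var(Ŷ) = 29354² · 48720.389 = 4.198028 × 10^13.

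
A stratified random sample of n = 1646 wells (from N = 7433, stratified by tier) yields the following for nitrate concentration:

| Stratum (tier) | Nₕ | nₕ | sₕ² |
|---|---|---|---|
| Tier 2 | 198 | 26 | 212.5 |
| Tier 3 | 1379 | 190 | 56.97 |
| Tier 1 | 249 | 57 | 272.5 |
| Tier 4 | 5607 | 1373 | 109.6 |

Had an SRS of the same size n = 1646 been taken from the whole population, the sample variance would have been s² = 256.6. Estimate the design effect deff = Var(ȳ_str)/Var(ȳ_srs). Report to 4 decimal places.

0.4315

Var(ȳ_str) = Σ Wₕ²(1−fₕ)sₕ²/nₕ with Wₕ = Nₕ/7433:
  Tier 2: (198/7433)²·(1−26/198)·212.5/26 = 0.0050379164
  Tier 3: (1379/7433)²·(1−190/1379)·56.97/190 = 0.0088983703
  Tier 1: (249/7433)²·(1−57/249)·272.5/57 = 0.0041367946
  Tier 4: (5607/7433)²·(1−1373/5607)·109.6/1373 = 0.034299924
  → Var(ȳ_str) = 0.052373005.
Var(ȳ_srs) = (1 − 1646/7433)·256.6/1646 = 0.12137135.
deff = 0.052373005 / 0.12137135 = 0.4315.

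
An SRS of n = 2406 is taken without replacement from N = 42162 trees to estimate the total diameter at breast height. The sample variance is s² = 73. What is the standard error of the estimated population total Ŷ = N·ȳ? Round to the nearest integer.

Var(Ŷ) = N²·Var(ȳ) = N²·(1 − n/N)·s²/n.
f = 2406/42162 = 0.05706560; Var(ȳ) = 0.94293440·73/2406 = 0.028609398.
Var(Ŷ) = 42162² · 0.028609398 = 5.0857046 × 10^7.
SE(Ŷ) = √(5.0857046 × 10^7) = 7131.

7131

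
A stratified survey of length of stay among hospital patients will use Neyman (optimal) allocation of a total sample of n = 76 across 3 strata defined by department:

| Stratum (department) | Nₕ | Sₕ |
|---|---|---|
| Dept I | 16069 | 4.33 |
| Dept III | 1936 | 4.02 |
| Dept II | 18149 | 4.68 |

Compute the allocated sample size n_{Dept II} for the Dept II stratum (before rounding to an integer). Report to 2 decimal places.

39.77

Neyman allocation: nₕ = n·NₕSₕ / Σⱼ NⱼSⱼ.
Σ NⱼSⱼ = 16069·4.33 + 1936·4.02 + 18149·4.68 = 162298.81.
n_{Dept II} = 76·18149·4.68 / 162298.81 = 39.77.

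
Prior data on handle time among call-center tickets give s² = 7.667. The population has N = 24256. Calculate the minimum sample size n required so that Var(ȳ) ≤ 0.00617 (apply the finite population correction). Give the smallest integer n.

1183

Without fpc, n₀ = s²/D = 7.667/0.00617 = 1242.6256.
With fpc, (1 − n/N)·s²/n ≤ D requires n ≥ n₀/(1 + n₀/N) = 1242.6256/(1 + 1242.6256/24256) = 1182.0687.
Rounding up, n = 1183.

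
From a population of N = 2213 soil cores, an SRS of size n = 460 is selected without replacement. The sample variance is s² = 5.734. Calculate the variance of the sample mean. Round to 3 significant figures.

Under SRS without replacement, Var(ȳ) = (1 − f)·s²/n with f = n/N = 460/2213 = 0.20786263.
Var(ȳ) = (1 − 0.20786263)·5.734/460 = 0.79213737·0.012465217 = 0.0098741645.

0.00987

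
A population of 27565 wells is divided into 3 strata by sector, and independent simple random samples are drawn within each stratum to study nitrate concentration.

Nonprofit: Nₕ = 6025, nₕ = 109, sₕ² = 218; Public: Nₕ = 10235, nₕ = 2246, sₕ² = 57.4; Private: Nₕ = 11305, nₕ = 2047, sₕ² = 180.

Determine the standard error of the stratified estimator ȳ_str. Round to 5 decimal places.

Var(ȳ_str) = Σₕ Wₕ²(1 − fₕ)sₕ²/nₕ with Wₕ = Nₕ/N, N = 27565.
Nonprofit: Wₕ = 0.21857428; term = 0.21857428²·(1 − 0.01809129)·218/109 = 0.093820819.
Public: Wₕ = 0.37130419; term = 0.37130419²·(1 − 0.21944309)·57.4/2246 = 0.0027502135.
Private: Wₕ = 0.41012153; term = 0.41012153²·(1 − 0.18107032)·180/2047 = 0.012112294.
Sum = 0.10868333.
SE = √(0.10868333) = 0.32967.

0.32967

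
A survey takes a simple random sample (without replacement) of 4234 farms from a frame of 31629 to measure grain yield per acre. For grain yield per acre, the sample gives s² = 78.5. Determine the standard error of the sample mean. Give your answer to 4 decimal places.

0.1267

Under SRS without replacement, Var(ȳ) = (1 − f)·s²/n with f = n/N = 4234/31629 = 0.13386449.
Var(ȳ) = (1 − 0.13386449)·78.5/4234 = 0.86613551·0.018540387 = 0.016058488.
SE(ȳ) = √(0.016058488) = 0.1267.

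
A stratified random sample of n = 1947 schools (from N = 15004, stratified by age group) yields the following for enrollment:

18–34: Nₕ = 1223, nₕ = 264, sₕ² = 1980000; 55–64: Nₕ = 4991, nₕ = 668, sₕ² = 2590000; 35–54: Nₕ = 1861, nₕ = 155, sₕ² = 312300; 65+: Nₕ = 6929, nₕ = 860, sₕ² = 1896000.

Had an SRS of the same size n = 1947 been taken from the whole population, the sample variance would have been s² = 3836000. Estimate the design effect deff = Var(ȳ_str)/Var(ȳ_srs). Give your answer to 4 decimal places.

0.4963

Var(ȳ_str) = Σ Wₕ²(1−fₕ)sₕ²/nₕ with Wₕ = Nₕ/15004:
  18–34: (1223/15004)²·(1−264/1223)·1980000/264 = 39.074391
  55–64: (4991/15004)²·(1−668/4991)·2590000/668 = 371.60538
  35–54: (1861/15004)²·(1−155/1861)·312300/155 = 28.415256
  65+: (6929/15004)²·(1−860/6929)·1896000/860 = 411.82572
  → Var(ȳ_str) = 850.92075.
Var(ȳ_srs) = (1 − 1947/15004)·3836000/1947 = 1714.5454.
deff = 850.92075 / 1714.5454 = 0.4963.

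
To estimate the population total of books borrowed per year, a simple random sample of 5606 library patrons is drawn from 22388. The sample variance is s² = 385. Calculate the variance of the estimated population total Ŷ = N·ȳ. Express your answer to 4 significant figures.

Var(Ŷ) = N²·Var(ȳ) = N²·(1 − n/N)·s²/n.
f = 5606/22388 = 0.25040200; Var(ȳ) = 0.74959800·385/5606 = 0.051479706.
Var(Ŷ) = 22388² · 0.051479706 = 2.5802789 × 10^7.

2.580 × 10^7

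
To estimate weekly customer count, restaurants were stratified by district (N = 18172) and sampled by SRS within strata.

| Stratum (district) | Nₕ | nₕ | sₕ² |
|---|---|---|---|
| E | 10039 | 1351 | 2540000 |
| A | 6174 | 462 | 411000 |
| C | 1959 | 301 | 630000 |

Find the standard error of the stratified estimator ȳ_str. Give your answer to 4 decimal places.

Var(ȳ_str) = Σₕ Wₕ²(1 − fₕ)sₕ²/nₕ with Wₕ = Nₕ/N, N = 18172.
E: Wₕ = 0.55244332; term = 0.55244332²·(1 − 0.13457516)·2540000/1351 = 496.57309.
A: Wₕ = 0.33975347; term = 0.33975347²·(1 − 0.07482993)·411000/462 = 95.005602.
C: Wₕ = 0.10780321; term = 0.10780321²·(1 − 0.15364982)·630000/301 = 20.586739.
Sum = 612.16543.
SE = √(612.16543) = 24.7420.

24.7420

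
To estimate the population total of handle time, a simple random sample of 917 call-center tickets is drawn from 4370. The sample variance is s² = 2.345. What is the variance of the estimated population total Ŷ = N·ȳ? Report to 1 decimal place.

38587.9

Var(Ŷ) = N²·Var(ȳ) = N²·(1 − n/N)·s²/n.
f = 917/4370 = 0.20983982; Var(ȳ) = 0.79016018·2.345/917 = 0.0020206386.
Var(Ŷ) = 4370² · 0.0020206386 = 38587.933.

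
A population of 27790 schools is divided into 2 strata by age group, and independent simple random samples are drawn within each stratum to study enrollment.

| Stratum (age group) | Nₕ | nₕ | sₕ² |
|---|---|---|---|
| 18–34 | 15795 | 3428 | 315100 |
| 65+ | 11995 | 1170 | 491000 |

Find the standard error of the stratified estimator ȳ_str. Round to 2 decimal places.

9.69

Var(ȳ_str) = Σₕ Wₕ²(1 − fₕ)sₕ²/nₕ with Wₕ = Nₕ/N, N = 27790.
18–34: Wₕ = 0.56836992; term = 0.56836992²·(1 − 0.21703071)·315100/3428 = 23.249547.
65+: Wₕ = 0.43163008; term = 0.43163008²·(1 − 0.09754064)·491000/1170 = 70.55807.
Sum = 93.807617.
SE = √(93.807617) = 9.69.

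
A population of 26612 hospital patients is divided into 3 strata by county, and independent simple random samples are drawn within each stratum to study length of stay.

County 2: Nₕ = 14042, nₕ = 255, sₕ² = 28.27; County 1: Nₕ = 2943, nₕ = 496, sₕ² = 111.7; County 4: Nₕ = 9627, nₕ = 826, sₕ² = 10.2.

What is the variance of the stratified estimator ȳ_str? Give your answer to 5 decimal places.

Var(ȳ_str) = Σₕ Wₕ²(1 − fₕ)sₕ²/nₕ with Wₕ = Nₕ/N, N = 26612.
County 2: Wₕ = 0.52765670; term = 0.52765670²·(1 − 0.01815981)·28.27/255 = 0.030306051.
County 1: Wₕ = 0.11058921; term = 0.11058921²·(1 − 0.16853551)·111.7/496 = 0.0022900275.
County 4: Wₕ = 0.36175410; term = 0.36175410²·(1 − 0.08580035)·10.2/826 = 0.001477366.
Sum = 0.034073445.

0.03407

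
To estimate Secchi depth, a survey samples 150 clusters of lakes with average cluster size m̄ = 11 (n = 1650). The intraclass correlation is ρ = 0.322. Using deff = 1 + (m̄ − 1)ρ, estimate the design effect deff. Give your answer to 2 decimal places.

deff = 1 + (11 − 1)·0.322 = 1 + 3.22 = 4.22.

4.22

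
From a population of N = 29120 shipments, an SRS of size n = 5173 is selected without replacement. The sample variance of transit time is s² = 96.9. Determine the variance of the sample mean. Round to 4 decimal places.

0.0154

Under SRS without replacement, Var(ȳ) = (1 − f)·s²/n with f = n/N = 5173/29120 = 0.17764423.
Var(ȳ) = (1 − 0.17764423)·96.9/5173 = 0.82235577·0.018731877 = 0.015404267.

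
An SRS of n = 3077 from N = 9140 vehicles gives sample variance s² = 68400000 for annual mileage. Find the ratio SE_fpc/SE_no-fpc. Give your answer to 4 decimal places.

0.8145

f = n/N = 3077/9140 = 0.33665208.
SE_no-fpc = √(s²/n) = 149.09542; SE_fpc = √((1−f)s²/n) = 121.43251.
Ratio = √(1−f) = 0.81446174.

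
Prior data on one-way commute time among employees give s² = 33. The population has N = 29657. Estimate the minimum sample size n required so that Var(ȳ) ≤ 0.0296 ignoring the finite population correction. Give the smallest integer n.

Without fpc, n₀ = s²/D = 33/0.0296 = 1114.8649.
Rounding up, n = 1115.

1115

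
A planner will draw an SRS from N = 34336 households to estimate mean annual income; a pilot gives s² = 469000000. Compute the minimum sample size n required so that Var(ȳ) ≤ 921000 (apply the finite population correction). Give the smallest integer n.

502

Without fpc, n₀ = s²/D = 469000000/921000 = 509.2291.
With fpc, (1 − n/N)·s²/n ≤ D requires n ≥ n₀/(1 + n₀/N) = 509.2291/(1 + 509.2291/34336) = 501.7872.
Rounding up, n = 502.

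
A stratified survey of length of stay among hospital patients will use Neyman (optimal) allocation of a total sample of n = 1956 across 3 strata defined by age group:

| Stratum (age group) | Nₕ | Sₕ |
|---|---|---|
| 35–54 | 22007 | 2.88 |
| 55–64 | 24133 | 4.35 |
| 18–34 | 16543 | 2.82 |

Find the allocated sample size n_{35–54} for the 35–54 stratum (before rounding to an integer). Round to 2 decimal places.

576.59

Neyman allocation: nₕ = n·NₕSₕ / Σⱼ NⱼSⱼ.
Σ NⱼSⱼ = 22007·2.88 + 24133·4.35 + 16543·2.82 = 215009.97.
n_{35–54} = 1956·22007·2.88 / 215009.97 = 576.59.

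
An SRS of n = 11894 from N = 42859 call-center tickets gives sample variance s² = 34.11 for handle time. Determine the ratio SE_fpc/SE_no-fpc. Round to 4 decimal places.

0.8500

f = n/N = 11894/42859 = 0.27751464.
SE_no-fpc = √(s²/n) = 0.053552148; SE_fpc = √((1−f)s²/n) = 0.045518864.
Ratio = √(1−f) = 0.84999139.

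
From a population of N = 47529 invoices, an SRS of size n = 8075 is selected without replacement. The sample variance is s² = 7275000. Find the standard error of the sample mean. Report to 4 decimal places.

Under SRS without replacement, Var(ȳ) = (1 − f)·s²/n with f = n/N = 8075/47529 = 0.16989627.
Var(ȳ) = (1 − 0.16989627)·7275000/8075 = 0.83010373·900.92879 = 747.86435.
SE(ȳ) = √(747.86435) = 27.3471.

27.3471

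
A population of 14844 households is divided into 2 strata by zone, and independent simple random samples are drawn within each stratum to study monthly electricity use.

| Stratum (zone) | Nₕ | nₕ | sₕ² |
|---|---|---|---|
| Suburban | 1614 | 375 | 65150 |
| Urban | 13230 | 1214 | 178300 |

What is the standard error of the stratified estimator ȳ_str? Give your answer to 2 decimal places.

10.37

Var(ȳ_str) = Σₕ Wₕ²(1 − fₕ)sₕ²/nₕ with Wₕ = Nₕ/N, N = 14844.
Suburban: Wₕ = 0.10873080; term = 0.10873080²·(1 − 0.23234201)·65150/375 = 1.5767255.
Urban: Wₕ = 0.89126920; term = 0.89126920²·(1 − 0.09176115)·178300/1214 = 105.96209.
Sum = 107.53882.
SE = √(107.53882) = 10.37.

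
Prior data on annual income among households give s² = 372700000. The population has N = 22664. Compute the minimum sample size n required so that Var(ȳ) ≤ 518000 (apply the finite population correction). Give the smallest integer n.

Without fpc, n₀ = s²/D = 372700000/518000 = 719.4981.
With fpc, (1 − n/N)·s²/n ≤ D requires n ≥ n₀/(1 + n₀/N) = 719.4981/(1 + 719.4981/22664) = 697.3595.
Rounding up, n = 698.

698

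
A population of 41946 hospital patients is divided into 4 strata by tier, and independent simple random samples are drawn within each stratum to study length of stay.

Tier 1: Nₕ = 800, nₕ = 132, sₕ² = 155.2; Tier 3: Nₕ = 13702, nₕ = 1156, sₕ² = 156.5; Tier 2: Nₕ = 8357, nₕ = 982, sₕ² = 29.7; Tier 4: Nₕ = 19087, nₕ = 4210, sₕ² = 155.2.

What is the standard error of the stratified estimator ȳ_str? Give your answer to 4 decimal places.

Var(ȳ_str) = Σₕ Wₕ²(1 − fₕ)sₕ²/nₕ with Wₕ = Nₕ/N, N = 41946.
Tier 1: Wₕ = 0.01907214; term = 0.01907214²·(1 − 0.16500000)·155.2/132 = 3.5711092 × 10^-4.
Tier 3: Wₕ = 0.32665808; term = 0.32665808²·(1 − 0.08436725)·156.5/1156 = 0.0132271.
Tier 2: Wₕ = 0.19923235; term = 0.19923235²·(1 − 0.11750628)·29.7/982 = 0.0010594398.
Tier 4: Wₕ = 0.45503743; term = 0.45503743²·(1 − 0.22056897)·155.2/4210 = 0.0059495148.
Sum = 0.020593166.
SE = √(0.020593166) = 0.1435.

0.1435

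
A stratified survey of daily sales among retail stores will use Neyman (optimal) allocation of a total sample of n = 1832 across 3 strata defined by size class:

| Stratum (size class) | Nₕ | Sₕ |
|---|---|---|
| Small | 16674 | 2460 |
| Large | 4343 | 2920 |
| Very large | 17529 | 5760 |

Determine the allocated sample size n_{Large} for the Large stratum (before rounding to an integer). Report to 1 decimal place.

150.2

Neyman allocation: nₕ = n·NₕSₕ / Σⱼ NⱼSⱼ.
Σ NⱼSⱼ = 16674·2460 + 4343·2920 + 17529·5760 = 1.5466664 × 10^8.
n_{Large} = 1832·4343·2920 / (1.5466664 × 10^8) = 150.2.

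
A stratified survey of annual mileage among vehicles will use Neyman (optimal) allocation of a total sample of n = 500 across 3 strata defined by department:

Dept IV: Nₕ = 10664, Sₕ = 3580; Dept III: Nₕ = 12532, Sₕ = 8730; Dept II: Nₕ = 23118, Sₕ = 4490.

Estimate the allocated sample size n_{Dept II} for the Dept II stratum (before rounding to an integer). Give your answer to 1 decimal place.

206.5

Neyman allocation: nₕ = n·NₕSₕ / Σⱼ NⱼSⱼ.
Σ NⱼSⱼ = 10664·3580 + 12532·8730 + 23118·4490 = 2.513813 × 10^8.
n_{Dept II} = 500·23118·4490 / (2.513813 × 10^8) = 206.5.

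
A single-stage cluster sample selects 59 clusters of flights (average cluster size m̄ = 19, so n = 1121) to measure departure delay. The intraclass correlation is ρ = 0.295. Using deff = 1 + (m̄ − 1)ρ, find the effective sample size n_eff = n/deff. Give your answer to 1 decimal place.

177.7

deff = 1 + (19 − 1)·0.295 = 1 + 5.31 = 6.31.
n_eff = 1121 / 6.31 = 177.7.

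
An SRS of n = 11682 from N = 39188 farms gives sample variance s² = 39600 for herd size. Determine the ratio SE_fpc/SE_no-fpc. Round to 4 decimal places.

0.8378

f = n/N = 11682/39188 = 0.29810146.
SE_no-fpc = √(s²/n) = 1.8411492; SE_fpc = √((1−f)s²/n) = 1.5425035.
Ratio = √(1−f) = 0.83779385.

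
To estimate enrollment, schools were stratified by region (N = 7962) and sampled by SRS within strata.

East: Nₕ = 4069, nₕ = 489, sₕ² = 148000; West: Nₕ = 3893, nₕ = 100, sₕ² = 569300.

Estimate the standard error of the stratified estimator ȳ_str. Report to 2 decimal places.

Var(ȳ_str) = Σₕ Wₕ²(1 − fₕ)sₕ²/nₕ with Wₕ = Nₕ/N, N = 7962.
East: Wₕ = 0.51105250; term = 0.51105250²·(1 − 0.12017695)·148000/489 = 69.547132.
West: Wₕ = 0.48894750; term = 0.48894750²·(1 − 0.02568713)·569300/100 = 1326.0628.
Sum = 1395.6099.
SE = √(1395.6099) = 37.36.

37.36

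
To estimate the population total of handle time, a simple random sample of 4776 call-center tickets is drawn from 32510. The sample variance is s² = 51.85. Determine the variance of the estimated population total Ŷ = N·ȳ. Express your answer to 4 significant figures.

9.788 × 10^6

Var(Ŷ) = N²·Var(ȳ) = N²·(1 − n/N)·s²/n.
f = 4776/32510 = 0.14690864; Var(ȳ) = 0.85309136·51.85/4776 = 0.0092614713.
Var(Ŷ) = 32510² · 0.0092614713 = 9.7884499 × 10^6.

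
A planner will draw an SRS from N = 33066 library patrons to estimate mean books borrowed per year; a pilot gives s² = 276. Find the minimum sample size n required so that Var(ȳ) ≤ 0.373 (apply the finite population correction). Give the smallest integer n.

724

Without fpc, n₀ = s²/D = 276/0.373 = 739.9464.
With fpc, (1 − n/N)·s²/n ≤ D requires n ≥ n₀/(1 + n₀/N) = 739.9464/(1 + 739.9464/33066) = 723.7504.
Rounding up, n = 724.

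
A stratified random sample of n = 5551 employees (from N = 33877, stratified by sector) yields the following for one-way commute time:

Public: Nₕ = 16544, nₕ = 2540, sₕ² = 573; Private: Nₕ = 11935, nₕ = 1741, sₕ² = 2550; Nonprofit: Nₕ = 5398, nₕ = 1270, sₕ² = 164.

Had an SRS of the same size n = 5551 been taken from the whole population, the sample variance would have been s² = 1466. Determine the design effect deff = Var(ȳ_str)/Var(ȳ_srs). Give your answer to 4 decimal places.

Var(ȳ_str) = Σ Wₕ²(1−fₕ)sₕ²/nₕ with Wₕ = Nₕ/33877:
  Public: (16544/33877)²·(1−2540/16544)·573/2540 = 0.045541113
  Private: (11935/33877)²·(1−1741/11935)·2550/1741 = 0.15527394
  Nonprofit: (5398/33877)²·(1−1270/5398)·164/1270 = 0.0025072798
  → Var(ȳ_str) = 0.20332233.
Var(ȳ_srs) = (1 − 5551/33877)·1466/5551 = 0.22082236.
deff = 0.20332233 / 0.22082236 = 0.9208.

0.9208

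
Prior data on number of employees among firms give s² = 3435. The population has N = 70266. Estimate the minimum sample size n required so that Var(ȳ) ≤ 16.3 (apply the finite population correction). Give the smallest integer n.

Without fpc, n₀ = s²/D = 3435/16.3 = 210.7362.
With fpc, (1 − n/N)·s²/n ≤ D requires n ≥ n₀/(1 + n₀/N) = 210.7362/(1 + 210.7362/70266) = 210.1061.
Rounding up, n = 211.

211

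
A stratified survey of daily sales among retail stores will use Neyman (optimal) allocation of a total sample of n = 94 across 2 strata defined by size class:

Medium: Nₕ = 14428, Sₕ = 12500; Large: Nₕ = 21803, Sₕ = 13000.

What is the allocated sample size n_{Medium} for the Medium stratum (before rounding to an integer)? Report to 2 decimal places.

36.55

Neyman allocation: nₕ = n·NₕSₕ / Σⱼ NⱼSⱼ.
Σ NⱼSⱼ = 14428·12500 + 21803·13000 = 4.63789 × 10^8.
n_{Medium} = 94·14428·12500 / (4.63789 × 10^8) = 36.55.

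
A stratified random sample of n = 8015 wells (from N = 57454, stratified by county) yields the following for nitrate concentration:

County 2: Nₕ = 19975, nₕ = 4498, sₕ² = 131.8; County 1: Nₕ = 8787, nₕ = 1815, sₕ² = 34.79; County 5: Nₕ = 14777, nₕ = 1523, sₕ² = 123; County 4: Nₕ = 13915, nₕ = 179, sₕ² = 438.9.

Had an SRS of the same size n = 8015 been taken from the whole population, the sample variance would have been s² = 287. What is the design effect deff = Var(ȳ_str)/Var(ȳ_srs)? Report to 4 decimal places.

4.8639

Var(ȳ_str) = Σ Wₕ²(1−fₕ)sₕ²/nₕ with Wₕ = Nₕ/57454:
  County 2: (19975/57454)²·(1−4498/19975)·131.8/4498 = 0.0027442836
  County 1: (8787/57454)²·(1−1815/8787)·34.79/1815 = 3.557421 × 10^-4
  County 5: (14777/57454)²·(1−1523/14777)·123/1523 = 0.0047917914
  County 4: (13915/57454)²·(1−179/13915)·438.9/179 = 0.14197619
  → Var(ȳ_str) = 0.14986801.
Var(ȳ_srs) = (1 − 8015/57454)·287/8015 = 0.03081256.
deff = 0.14986801 / 0.03081256 = 4.8639.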